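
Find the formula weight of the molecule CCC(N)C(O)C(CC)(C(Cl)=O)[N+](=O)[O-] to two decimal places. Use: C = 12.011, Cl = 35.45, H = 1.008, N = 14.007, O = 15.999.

238.67

Molecular formula: C8H15ClN2O4.
M = 8×12.011 + 1×35.45 + 15×1.008 + 2×14.007 + 4×15.999 = 238.67 g/mol.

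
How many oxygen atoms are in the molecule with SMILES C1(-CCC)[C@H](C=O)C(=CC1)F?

1

The symbol for oxygen appears 1 time in the SMILES.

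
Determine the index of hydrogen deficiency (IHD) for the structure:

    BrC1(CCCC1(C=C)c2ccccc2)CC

6

Molecular formula from the SMILES: C15H19Br.
DoU = (2C + 2 + N − H − X)/2 = (2·15 + 2 + 0 − 19 − 1)/2 = 12/2 = 6.
(Structurally: 2 ring(s) + 4 π bond(s) = 6.)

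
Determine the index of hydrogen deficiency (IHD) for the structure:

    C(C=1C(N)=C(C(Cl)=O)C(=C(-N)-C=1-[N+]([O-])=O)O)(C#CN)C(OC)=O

Molecular formula from the SMILES: C12H11ClN4O6.
DoU = (2C + 2 + N − H − X)/2 = (2·12 + 2 + 4 − 11 − 1)/2 = 18/2 = 9.
(Structurally: 1 ring(s) + 8 π bond(s) = 9.)

9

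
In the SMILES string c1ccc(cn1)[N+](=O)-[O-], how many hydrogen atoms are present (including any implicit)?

4

Hydrogens are implicit in SMILES; fill each atom to its normal valence:
  4 × C (aromatic): 1 H each → 4
  1 × C (aromatic): no H
  1 × N (aromatic): no H
  1 × N (charge +1): no H
  1 × O: no H
  1 × O (charge -1): no H
  Total hydrogens = 4.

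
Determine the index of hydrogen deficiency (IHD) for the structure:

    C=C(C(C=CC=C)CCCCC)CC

Molecular formula from the SMILES: C14H24.
DoU = (2C + 2 + N − H − X)/2 = (2·14 + 2 + 0 − 24 − 0)/2 = 6/2 = 3.
(Structurally: 0 ring(s) + 3 π bond(s) = 3.)

3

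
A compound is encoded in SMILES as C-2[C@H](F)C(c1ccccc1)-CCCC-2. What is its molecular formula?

C13H17F

Heavy atoms from the SMILES: 13 C, 1 F.
Implicit hydrogens by atom environment:
  5 × C: 2 H each → 10
  5 × C (aromatic): 1 H each → 5
  2 × C: 1 H each → 2
  1 × C (aromatic): no H
  1 × F: no H
  Total hydrogens = 17.
Molecular formula: C13H17F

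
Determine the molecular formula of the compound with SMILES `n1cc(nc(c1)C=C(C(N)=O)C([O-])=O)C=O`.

Heavy atoms from the SMILES: 9 C, 3 N, 4 O.
Implicit hydrogens by atom environment:
  3 × C: no H
  3 × O: no H
  2 × C (aromatic): 1 H each → 2
  2 × C: 1 H each → 2
  2 × C (aromatic): no H
  2 × N (aromatic): no H
  1 × N: 2 H
  1 × O (charge -1): no H
  Total hydrogens = 6.
Net charge -1.
Molecular formula: C9H6N3O4-

C9H6N3O4-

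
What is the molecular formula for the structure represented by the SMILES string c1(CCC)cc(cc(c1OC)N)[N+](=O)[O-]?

C10H14N2O3

Heavy atoms from the SMILES: 10 C, 2 N, 3 O.
Implicit hydrogens by atom environment:
  4 × C (aromatic): no H
  2 × C: 3 H each → 6
  2 × C: 2 H each → 4
  2 × C (aromatic): 1 H each → 2
  2 × O: no H
  1 × N: 2 H
  1 × N (charge +1): no H
  1 × O (charge -1): no H
  Total hydrogens = 14.
Molecular formula: C10H14N2O3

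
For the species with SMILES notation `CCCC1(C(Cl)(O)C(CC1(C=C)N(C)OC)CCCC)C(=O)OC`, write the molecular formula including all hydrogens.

C18H32ClNO4

Heavy atoms from the SMILES: 18 C, 1 Cl, 1 N, 4 O.
Implicit hydrogens by atom environment:
  7 × C: 2 H each → 14
  5 × C: 3 H each → 15
  4 × C: no H
  3 × O: no H
  2 × C: 1 H each → 2
  1 × Cl: no H
  1 × N: no H
  1 × O: 1 H
  Total hydrogens = 32.
Molecular formula: C18H32ClNO4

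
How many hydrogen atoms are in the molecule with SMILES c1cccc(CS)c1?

Hydrogens are implicit in SMILES; fill each atom to its normal valence:
  5 × C (aromatic): 1 H each → 5
  1 × C: 2 H
  1 × C (aromatic): no H
  1 × S: 1 H
  Total hydrogens = 8.

8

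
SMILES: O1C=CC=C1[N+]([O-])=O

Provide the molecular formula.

C4H3NO3

Heavy atoms from the SMILES: 4 C, 1 N, 3 O.
Implicit hydrogens by atom environment:
  3 × C (aromatic): 1 H each → 3
  1 × C (aromatic): no H
  1 × N (charge +1): no H
  1 × O (aromatic): no H
  1 × O: no H
  1 × O (charge -1): no H
  Total hydrogens = 3.
Molecular formula: C4H3NO3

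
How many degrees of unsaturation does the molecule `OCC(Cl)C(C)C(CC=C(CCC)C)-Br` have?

1

Molecular formula from the SMILES: C12H22BrClO.
DoU = (2C + 2 + N − H − X)/2 = (2·12 + 2 + 0 − 22 − 2)/2 = 2/2 = 1.
(Structurally: 0 ring(s) + 1 π bond(s) = 1.)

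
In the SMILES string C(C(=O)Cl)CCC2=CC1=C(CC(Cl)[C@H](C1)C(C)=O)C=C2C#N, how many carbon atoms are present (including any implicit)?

17

The symbol for carbon appears 17 times in the SMILES. (Cl is a single chlorine, not C + l.)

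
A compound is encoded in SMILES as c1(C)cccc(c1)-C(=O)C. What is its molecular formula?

C9H10O

Heavy atoms from the SMILES: 9 C, 1 O.
Implicit hydrogens by atom environment:
  4 × C (aromatic): 1 H each → 4
  2 × C: 3 H each → 6
  2 × C (aromatic): no H
  1 × C: no H
  1 × O: no H
  Total hydrogens = 10.
Molecular formula: C9H10O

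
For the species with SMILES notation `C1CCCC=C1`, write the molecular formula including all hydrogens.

C6H10

Heavy atoms from the SMILES: 6 C.
Implicit hydrogens by atom environment:
  4 × C: 2 H each → 8
  2 × C: 1 H each → 2
  Total hydrogens = 10.
Molecular formula: C6H10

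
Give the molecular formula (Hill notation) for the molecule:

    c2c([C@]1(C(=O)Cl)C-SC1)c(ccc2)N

Heavy atoms from the SMILES: 10 C, 1 Cl, 1 N, 1 O, 1 S.
Implicit hydrogens by atom environment:
  4 × C (aromatic): 1 H each → 4
  2 × C: 2 H each → 4
  2 × C: no H
  2 × C (aromatic): no H
  1 × Cl: no H
  1 × N: 2 H
  1 × O: no H
  1 × S: no H
  Total hydrogens = 10.
Molecular formula: C10H10ClNOS

C10H10ClNOS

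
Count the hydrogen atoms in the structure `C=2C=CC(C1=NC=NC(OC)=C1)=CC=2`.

Hydrogens are implicit in SMILES; fill each atom to its normal valence:
  7 × C (aromatic): 1 H each → 7
  3 × C (aromatic): no H
  2 × N (aromatic): no H
  1 × C: 3 H
  1 × O: no H
  Total hydrogens = 10.

10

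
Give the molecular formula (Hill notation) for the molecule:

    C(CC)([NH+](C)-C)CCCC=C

Heavy atoms from the SMILES: 10 C, 1 N.
Implicit hydrogens by atom environment:
  5 × C: 2 H each → 10
  3 × C: 3 H each → 9
  2 × C: 1 H each → 2
  1 × N (charge +1): 1 H
  Total hydrogens = 22.
Net charge +1.
Molecular formula: C10H22N+

C10H22N+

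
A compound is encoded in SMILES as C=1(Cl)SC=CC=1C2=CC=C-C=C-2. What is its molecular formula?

C10H7ClS

Heavy atoms from the SMILES: 10 C, 1 Cl, 1 S.
Implicit hydrogens by atom environment:
  7 × C (aromatic): 1 H each → 7
  3 × C (aromatic): no H
  1 × Cl: no H
  1 × S (aromatic): no H
  Total hydrogens = 7.
Molecular formula: C10H7ClS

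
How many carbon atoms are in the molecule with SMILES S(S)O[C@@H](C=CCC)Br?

The symbol for carbon appears 5 times in the SMILES.

5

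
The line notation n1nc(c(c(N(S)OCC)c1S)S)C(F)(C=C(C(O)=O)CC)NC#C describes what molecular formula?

C14H17FN4O3S3

Heavy atoms from the SMILES: 14 C, 1 F, 4 N, 3 O, 3 S.
Implicit hydrogens by atom environment:
  4 × C (aromatic): no H
  4 × C: no H
  3 × S: 1 H each → 3
  2 × C: 3 H each → 6
  2 × C: 2 H each → 4
  2 × C: 1 H each → 2
  2 × N (aromatic): no H
  2 × O: no H
  1 × F: no H
  1 × N: 1 H
  1 × N: no H
  1 × O: 1 H
  Total hydrogens = 17.
Molecular formula: C14H17FN4O3S3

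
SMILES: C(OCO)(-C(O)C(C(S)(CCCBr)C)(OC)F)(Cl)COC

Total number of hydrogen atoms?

Hydrogens are implicit in SMILES; fill each atom to its normal valence:
  5 × C: 2 H each → 10
  3 × C: 3 H each → 9
  3 × C: no H
  3 × O: no H
  2 × O: 1 H each → 2
  1 × Br: no H
  1 × C: 1 H
  1 × Cl: no H
  1 × F: no H
  1 × S: 1 H
  Total hydrogens = 23.

23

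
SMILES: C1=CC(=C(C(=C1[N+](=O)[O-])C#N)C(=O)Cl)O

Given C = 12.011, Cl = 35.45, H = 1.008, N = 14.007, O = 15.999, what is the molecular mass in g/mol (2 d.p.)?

226.57

Molecular formula: C8H3ClN2O4.
M = 8×12.011 + 1×35.45 + 3×1.008 + 2×14.007 + 4×15.999 = 226.57 g/mol.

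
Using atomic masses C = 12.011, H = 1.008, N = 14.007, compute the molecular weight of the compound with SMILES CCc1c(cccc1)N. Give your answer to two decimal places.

Molecular formula: C8H11N.
M = 8×12.011 + 11×1.008 + 1×14.007 = 121.18 g/mol.

121.18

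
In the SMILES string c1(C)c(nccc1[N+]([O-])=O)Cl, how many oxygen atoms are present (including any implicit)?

The symbol for oxygen appears 2 times in the SMILES.

2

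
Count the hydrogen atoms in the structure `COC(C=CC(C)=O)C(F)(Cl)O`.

Hydrogens are implicit in SMILES; fill each atom to its normal valence:
  3 × C: 1 H each → 3
  2 × C: 3 H each → 6
  2 × C: no H
  2 × O: no H
  1 × Cl: no H
  1 × F: no H
  1 × O: 1 H
  Total hydrogens = 10.

10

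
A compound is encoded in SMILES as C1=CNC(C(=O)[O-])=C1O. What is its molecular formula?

Heavy atoms from the SMILES: 5 C, 1 N, 3 O.
Implicit hydrogens by atom environment:
  2 × C (aromatic): 1 H each → 2
  2 × C (aromatic): no H
  1 × C: no H
  1 × N (aromatic): 1 H
  1 × O: 1 H
  1 × O: no H
  1 × O (charge -1): no H
  Total hydrogens = 4.
Net charge -1.
Molecular formula: C5H4NO3-

C5H4NO3-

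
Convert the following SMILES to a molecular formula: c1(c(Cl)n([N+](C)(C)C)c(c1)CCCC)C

C12H22ClN2+

Heavy atoms from the SMILES: 12 C, 1 Cl, 2 N.
Implicit hydrogens by atom environment:
  5 × C: 3 H each → 15
  3 × C: 2 H each → 6
  3 × C (aromatic): no H
  1 × C (aromatic): 1 H
  1 × Cl: no H
  1 × N (aromatic): no H
  1 × N (charge +1): no H
  Total hydrogens = 22.
Net charge +1.
Molecular formula: C12H22ClN2+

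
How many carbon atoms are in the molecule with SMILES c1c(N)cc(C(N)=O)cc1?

The symbol for carbon appears 7 times in the SMILES. Lowercase c denotes aromatic carbon and counts toward C.

7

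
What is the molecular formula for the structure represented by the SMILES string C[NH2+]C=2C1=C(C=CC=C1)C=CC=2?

Heavy atoms from the SMILES: 11 C, 1 N.
Implicit hydrogens by atom environment:
  7 × C (aromatic): 1 H each → 7
  3 × C (aromatic): no H
  1 × C: 3 H
  1 × N (charge +1): 2 H
  Total hydrogens = 12.
Net charge +1.
Molecular formula: C11H12N+

C11H12N+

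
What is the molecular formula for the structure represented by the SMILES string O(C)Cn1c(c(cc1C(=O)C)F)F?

Heavy atoms from the SMILES: 8 C, 2 F, 1 N, 2 O.
Implicit hydrogens by atom environment:
  3 × C (aromatic): no H
  2 × C: 3 H each → 6
  2 × F: no H
  2 × O: no H
  1 × C: 2 H
  1 × C (aromatic): 1 H
  1 × C: no H
  1 × N (aromatic): no H
  Total hydrogens = 9.
Molecular formula: C8H9F2NO2

C8H9F2NO2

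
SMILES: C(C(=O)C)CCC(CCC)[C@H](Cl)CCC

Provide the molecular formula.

Heavy atoms from the SMILES: 13 C, 1 Cl, 1 O.
Implicit hydrogens by atom environment:
  7 × C: 2 H each → 14
  3 × C: 3 H each → 9
  2 × C: 1 H each → 2
  1 × C: no H
  1 × Cl: no H
  1 × O: no H
  Total hydrogens = 25.
Molecular formula: C13H25ClO

C13H25ClO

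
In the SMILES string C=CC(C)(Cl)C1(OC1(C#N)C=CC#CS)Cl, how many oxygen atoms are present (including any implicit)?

The symbol for oxygen appears 1 time in the SMILES.

1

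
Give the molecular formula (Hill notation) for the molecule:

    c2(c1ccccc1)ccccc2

C12H10

Heavy atoms from the SMILES: 12 C.
Implicit hydrogens by atom environment:
  10 × C (aromatic): 1 H each → 10
  2 × C (aromatic): no H
  Total hydrogens = 10.
Molecular formula: C12H10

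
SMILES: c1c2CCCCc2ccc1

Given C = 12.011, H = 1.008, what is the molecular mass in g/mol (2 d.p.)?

132.21

Molecular formula: C10H12.
M = 10×12.011 + 12×1.008 = 132.21 g/mol.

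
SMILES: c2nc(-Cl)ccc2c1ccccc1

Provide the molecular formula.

Heavy atoms from the SMILES: 11 C, 1 Cl, 1 N.
Implicit hydrogens by atom environment:
  8 × C (aromatic): 1 H each → 8
  3 × C (aromatic): no H
  1 × Cl: no H
  1 × N (aromatic): no H
  Total hydrogens = 8.
Molecular formula: C11H8ClN

C11H8ClN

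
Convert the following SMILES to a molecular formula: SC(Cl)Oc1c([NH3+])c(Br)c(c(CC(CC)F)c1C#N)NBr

Heavy atoms from the SMILES: 2 Br, 12 C, 1 Cl, 1 F, 3 N, 1 O, 1 S.
Implicit hydrogens by atom environment:
  6 × C (aromatic): no H
  2 × Br: no H
  2 × C: 2 H each → 4
  2 × C: 1 H each → 2
  1 × C: 3 H
  1 × C: no H
  1 × Cl: no H
  1 × F: no H
  1 × N (charge +1): 3 H
  1 × N: 1 H
  1 × N: no H
  1 × O: no H
  1 × S: 1 H
  Total hydrogens = 14.
Net charge +1.
Molecular formula: C12H14Br2ClFN3OS+

C12H14Br2ClFN3OS+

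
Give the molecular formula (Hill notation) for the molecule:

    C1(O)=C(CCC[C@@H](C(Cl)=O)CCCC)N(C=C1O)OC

Heavy atoms from the SMILES: 14 C, 1 Cl, 1 N, 4 O.
Implicit hydrogens by atom environment:
  6 × C: 2 H each → 12
  3 × C (aromatic): no H
  2 × C: 3 H each → 6
  2 × O: 1 H each → 2
  2 × O: no H
  1 × C (aromatic): 1 H
  1 × C: 1 H
  1 × C: no H
  1 × Cl: no H
  1 × N (aromatic): no H
  Total hydrogens = 22.
Molecular formula: C14H22ClNO4

C14H22ClNO4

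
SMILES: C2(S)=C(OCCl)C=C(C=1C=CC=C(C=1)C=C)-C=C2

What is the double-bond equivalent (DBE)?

Molecular formula from the SMILES: C15H13ClOS.
DoU = (2C + 2 + N − H − X)/2 = (2·15 + 2 + 0 − 13 − 1)/2 = 18/2 = 9.
(Structurally: 2 ring(s) + 7 π bond(s) = 9.)

9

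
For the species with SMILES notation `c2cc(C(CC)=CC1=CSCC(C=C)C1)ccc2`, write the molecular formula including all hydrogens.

Heavy atoms from the SMILES: 17 C, 1 S.
Implicit hydrogens by atom environment:
  5 × C (aromatic): 1 H each → 5
  4 × C: 2 H each → 8
  4 × C: 1 H each → 4
  2 × C: no H
  1 × C: 3 H
  1 × C (aromatic): no H
  1 × S: no H
  Total hydrogens = 20.
Molecular formula: C17H20S

C17H20S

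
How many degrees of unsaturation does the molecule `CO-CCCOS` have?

0

Molecular formula from the SMILES: C4H10O2S.
DoU = (2C + 2 + N − H − X)/2 = (2·4 + 2 + 0 − 10 − 0)/2 = 0/2 = 0.
(Structurally: 0 ring(s) + 0 π bond(s) = 0.)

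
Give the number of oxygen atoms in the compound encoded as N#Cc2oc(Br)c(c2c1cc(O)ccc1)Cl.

2

The symbol for oxygen appears 2 times in the SMILES.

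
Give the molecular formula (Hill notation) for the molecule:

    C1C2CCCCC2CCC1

Heavy atoms from the SMILES: 10 C.
Implicit hydrogens by atom environment:
  8 × C: 2 H each → 16
  2 × C: 1 H each → 2
  Total hydrogens = 18.
Molecular formula: C10H18

C10H18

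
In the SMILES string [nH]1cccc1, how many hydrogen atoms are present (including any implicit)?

Hydrogens are implicit in SMILES; fill each atom to its normal valence:
  4 × C (aromatic): 1 H each → 4
  1 × N (aromatic): 1 H
  Total hydrogens = 5.

5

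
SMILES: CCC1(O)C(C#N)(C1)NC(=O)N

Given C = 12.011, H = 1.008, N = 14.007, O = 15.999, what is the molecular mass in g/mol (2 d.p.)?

169.18

Molecular formula: C7H11N3O2.
M = 7×12.011 + 11×1.008 + 3×14.007 + 2×15.999 = 169.18 g/mol.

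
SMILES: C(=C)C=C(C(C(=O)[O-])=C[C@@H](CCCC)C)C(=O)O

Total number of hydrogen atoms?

Hydrogens are implicit in SMILES; fill each atom to its normal valence:
  4 × C: 2 H each → 8
  4 × C: 1 H each → 4
  4 × C: no H
  2 × C: 3 H each → 6
  2 × O: no H
  1 × O: 1 H
  1 × O (charge -1): no H
  Total hydrogens = 19.

19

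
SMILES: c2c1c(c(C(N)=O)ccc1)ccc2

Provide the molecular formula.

C11H9NO

Heavy atoms from the SMILES: 11 C, 1 N, 1 O.
Implicit hydrogens by atom environment:
  7 × C (aromatic): 1 H each → 7
  3 × C (aromatic): no H
  1 × C: no H
  1 × N: 2 H
  1 × O: no H
  Total hydrogens = 9.
Molecular formula: C11H9NO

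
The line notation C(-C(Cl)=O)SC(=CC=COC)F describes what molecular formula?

C7H8ClFO2S

Heavy atoms from the SMILES: 7 C, 1 Cl, 1 F, 2 O, 1 S.
Implicit hydrogens by atom environment:
  3 × C: 1 H each → 3
  2 × C: no H
  2 × O: no H
  1 × C: 3 H
  1 × C: 2 H
  1 × Cl: no H
  1 × F: no H
  1 × S: no H
  Total hydrogens = 8.
Molecular formula: C7H8ClFO2S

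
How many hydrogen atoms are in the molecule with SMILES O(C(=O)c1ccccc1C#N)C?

7

Hydrogens are implicit in SMILES; fill each atom to its normal valence:
  4 × C (aromatic): 1 H each → 4
  2 × C (aromatic): no H
  2 × C: no H
  2 × O: no H
  1 × C: 3 H
  1 × N: no H
  Total hydrogens = 7.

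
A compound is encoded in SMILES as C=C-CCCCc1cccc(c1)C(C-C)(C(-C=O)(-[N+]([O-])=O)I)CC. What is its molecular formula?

Heavy atoms from the SMILES: 19 C, 1 I, 1 N, 3 O.
Implicit hydrogens by atom environment:
  7 × C: 2 H each → 14
  4 × C (aromatic): 1 H each → 4
  2 × C: 3 H each → 6
  2 × C: 1 H each → 2
  2 × C: no H
  2 × C (aromatic): no H
  2 × O: no H
  1 × I: no H
  1 × N (charge +1): no H
  1 × O (charge -1): no H
  Total hydrogens = 26.
Molecular formula: C19H26INO3

C19H26INO3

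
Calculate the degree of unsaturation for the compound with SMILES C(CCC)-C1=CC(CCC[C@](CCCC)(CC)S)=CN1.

Molecular formula from the SMILES: C18H33NS.
DoU = (2C + 2 + N − H − X)/2 = (2·18 + 2 + 1 − 33 − 0)/2 = 6/2 = 3.
(Structurally: 1 ring(s) + 2 π bond(s) = 3.)

3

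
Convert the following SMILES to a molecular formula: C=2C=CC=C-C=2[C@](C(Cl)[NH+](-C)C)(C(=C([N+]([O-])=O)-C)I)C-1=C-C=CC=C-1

Heavy atoms from the SMILES: 19 C, 1 Cl, 1 I, 2 N, 2 O.
Implicit hydrogens by atom environment:
  10 × C (aromatic): 1 H each → 10
  3 × C: 3 H each → 9
  3 × C: no H
  2 × C (aromatic): no H
  1 × C: 1 H
  1 × Cl: no H
  1 × I: no H
  1 × N (charge +1): 1 H
  1 × N (charge +1): no H
  1 × O: no H
  1 × O (charge -1): no H
  Total hydrogens = 21.
Net charge +1.
Molecular formula: C19H21ClIN2O2+

C19H21ClIN2O2+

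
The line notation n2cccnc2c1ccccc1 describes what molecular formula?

Heavy atoms from the SMILES: 10 C, 2 N.
Implicit hydrogens by atom environment:
  8 × C (aromatic): 1 H each → 8
  2 × C (aromatic): no H
  2 × N (aromatic): no H
  Total hydrogens = 8.
Molecular formula: C10H8N2

C10H8N2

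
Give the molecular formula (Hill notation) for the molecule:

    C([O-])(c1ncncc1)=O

C5H3N2O2-

Heavy atoms from the SMILES: 5 C, 2 N, 2 O.
Implicit hydrogens by atom environment:
  3 × C (aromatic): 1 H each → 3
  2 × N (aromatic): no H
  1 × C (aromatic): no H
  1 × C: no H
  1 × O: no H
  1 × O (charge -1): no H
  Total hydrogens = 3.
Net charge -1.
Molecular formula: C5H3N2O2-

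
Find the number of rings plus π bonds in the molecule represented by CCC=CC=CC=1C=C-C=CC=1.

Molecular formula from the SMILES: C12H14.
DoU = (2C + 2 + N − H − X)/2 = (2·12 + 2 + 0 − 14 − 0)/2 = 12/2 = 6.
(Structurally: 1 ring(s) + 5 π bond(s) = 6.)

6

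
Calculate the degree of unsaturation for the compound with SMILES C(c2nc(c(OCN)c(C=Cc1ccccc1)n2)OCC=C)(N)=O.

Molecular formula from the SMILES: C17H18N4O3.
DoU = (2C + 2 + N − H − X)/2 = (2·17 + 2 + 4 − 18 − 0)/2 = 22/2 = 11.
(Structurally: 2 ring(s) + 9 π bond(s) = 11.)

11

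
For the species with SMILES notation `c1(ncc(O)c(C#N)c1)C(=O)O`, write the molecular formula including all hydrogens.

Heavy atoms from the SMILES: 7 C, 2 N, 3 O.
Implicit hydrogens by atom environment:
  3 × C (aromatic): no H
  2 × C (aromatic): 1 H each → 2
  2 × C: no H
  2 × O: 1 H each → 2
  1 × N (aromatic): no H
  1 × N: no H
  1 × O: no H
  Total hydrogens = 4.
Molecular formula: C7H4N2O3

C7H4N2O3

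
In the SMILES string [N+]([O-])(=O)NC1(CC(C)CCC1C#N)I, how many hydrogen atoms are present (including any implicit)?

Hydrogens are implicit in SMILES; fill each atom to its normal valence:
  3 × C: 2 H each → 6
  2 × C: 1 H each → 2
  2 × C: no H
  1 × C: 3 H
  1 × I: no H
  1 × N: 1 H
  1 × N: no H
  1 × N (charge +1): no H
  1 × O: no H
  1 × O (charge -1): no H
  Total hydrogens = 12.

12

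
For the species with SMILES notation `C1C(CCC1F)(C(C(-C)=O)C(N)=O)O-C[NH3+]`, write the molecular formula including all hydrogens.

C10H18FN2O3+

Heavy atoms from the SMILES: 10 C, 1 F, 2 N, 3 O.
Implicit hydrogens by atom environment:
  4 × C: 2 H each → 8
  3 × C: no H
  3 × O: no H
  2 × C: 1 H each → 2
  1 × C: 3 H
  1 × F: no H
  1 × N (charge +1): 3 H
  1 × N: 2 H
  Total hydrogens = 18.
Net charge +1.
Molecular formula: C10H18FN2O3+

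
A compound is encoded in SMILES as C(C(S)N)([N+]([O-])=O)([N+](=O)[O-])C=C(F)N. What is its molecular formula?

Heavy atoms from the SMILES: 4 C, 1 F, 4 N, 4 O, 1 S.
Implicit hydrogens by atom environment:
  2 × C: 1 H each → 2
  2 × C: no H
  2 × N: 2 H each → 4
  2 × N (charge +1): no H
  2 × O: no H
  2 × O (charge -1): no H
  1 × F: no H
  1 × S: 1 H
  Total hydrogens = 7.
Molecular formula: C4H7FN4O4S

C4H7FN4O4S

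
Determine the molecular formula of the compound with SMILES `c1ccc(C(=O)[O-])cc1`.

Heavy atoms from the SMILES: 7 C, 2 O.
Implicit hydrogens by atom environment:
  5 × C (aromatic): 1 H each → 5
  1 × C (aromatic): no H
  1 × C: no H
  1 × O: no H
  1 × O (charge -1): no H
  Total hydrogens = 5.
Net charge -1.
Molecular formula: C7H5O2-

C7H5O2-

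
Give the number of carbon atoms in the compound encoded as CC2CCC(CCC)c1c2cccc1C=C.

The symbol for carbon appears 16 times in the SMILES. Lowercase c denotes aromatic carbon and counts toward C.

16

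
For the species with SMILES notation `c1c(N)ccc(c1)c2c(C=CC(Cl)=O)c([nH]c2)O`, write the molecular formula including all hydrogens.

C13H11ClN2O2

Heavy atoms from the SMILES: 13 C, 1 Cl, 2 N, 2 O.
Implicit hydrogens by atom environment:
  5 × C (aromatic): 1 H each → 5
  5 × C (aromatic): no H
  2 × C: 1 H each → 2
  1 × C: no H
  1 × Cl: no H
  1 × N: 2 H
  1 × N (aromatic): 1 H
  1 × O: 1 H
  1 × O: no H
  Total hydrogens = 11.
Molecular formula: C13H11ClN2O2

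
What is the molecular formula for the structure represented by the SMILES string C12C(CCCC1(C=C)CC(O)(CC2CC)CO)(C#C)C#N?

Heavy atoms from the SMILES: 18 C, 1 N, 2 O.
Implicit hydrogens by atom environment:
  8 × C: 2 H each → 16
  5 × C: no H
  4 × C: 1 H each → 4
  2 × O: 1 H each → 2
  1 × C: 3 H
  1 × N: no H
  Total hydrogens = 25.
Molecular formula: C18H25NO2

C18H25NO2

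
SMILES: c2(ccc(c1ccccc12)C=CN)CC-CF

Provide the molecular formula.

C15H16FN

Heavy atoms from the SMILES: 15 C, 1 F, 1 N.
Implicit hydrogens by atom environment:
  6 × C (aromatic): 1 H each → 6
  4 × C (aromatic): no H
  3 × C: 2 H each → 6
  2 × C: 1 H each → 2
  1 × F: no H
  1 × N: 2 H
  Total hydrogens = 16.
Molecular formula: C15H16FN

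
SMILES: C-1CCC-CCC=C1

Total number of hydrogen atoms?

Hydrogens are implicit in SMILES; fill each atom to its normal valence:
  6 × C: 2 H each → 12
  2 × C: 1 H each → 2
  Total hydrogens = 14.

14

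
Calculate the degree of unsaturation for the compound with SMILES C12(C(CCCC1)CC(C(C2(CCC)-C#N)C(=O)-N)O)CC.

5

Molecular formula from the SMILES: C17H28N2O2.
DoU = (2C + 2 + N − H − X)/2 = (2·17 + 2 + 2 − 28 − 0)/2 = 10/2 = 5.
(Structurally: 2 ring(s) + 3 π bond(s) = 5.)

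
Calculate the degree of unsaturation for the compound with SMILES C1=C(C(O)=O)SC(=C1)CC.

Molecular formula from the SMILES: C7H8O2S.
DoU = (2C + 2 + N − H − X)/2 = (2·7 + 2 + 0 − 8 − 0)/2 = 8/2 = 4.
(Structurally: 1 ring(s) + 3 π bond(s) = 4.)

4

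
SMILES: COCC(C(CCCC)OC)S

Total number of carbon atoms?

9

The symbol for carbon appears 9 times in the SMILES.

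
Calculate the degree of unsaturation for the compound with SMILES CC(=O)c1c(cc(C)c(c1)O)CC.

5

Molecular formula from the SMILES: C11H14O2.
DoU = (2C + 2 + N − H − X)/2 = (2·11 + 2 + 0 − 14 − 0)/2 = 10/2 = 5.
(Structurally: 1 ring(s) + 4 π bond(s) = 5.)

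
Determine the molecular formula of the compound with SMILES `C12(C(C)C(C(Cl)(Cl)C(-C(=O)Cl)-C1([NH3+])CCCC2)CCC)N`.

Heavy atoms from the SMILES: 15 C, 3 Cl, 2 N, 1 O.
Implicit hydrogens by atom environment:
  6 × C: 2 H each → 12
  4 × C: no H
  3 × C: 1 H each → 3
  3 × Cl: no H
  2 × C: 3 H each → 6
  1 × N (charge +1): 3 H
  1 × N: 2 H
  1 × O: no H
  Total hydrogens = 26.
Net charge +1.
Molecular formula: C15H26Cl3N2O+

C15H26Cl3N2O+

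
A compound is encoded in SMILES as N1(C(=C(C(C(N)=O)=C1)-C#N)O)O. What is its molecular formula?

Heavy atoms from the SMILES: 6 C, 3 N, 3 O.
Implicit hydrogens by atom environment:
  3 × C (aromatic): no H
  2 × C: no H
  2 × O: 1 H each → 2
  1 × C (aromatic): 1 H
  1 × N: 2 H
  1 × N (aromatic): no H
  1 × N: no H
  1 × O: no H
  Total hydrogens = 5.
Molecular formula: C6H5N3O3

C6H5N3O3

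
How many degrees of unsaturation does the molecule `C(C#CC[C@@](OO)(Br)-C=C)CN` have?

3

Molecular formula from the SMILES: C8H12BrNO2.
DoU = (2C + 2 + N − H − X)/2 = (2·8 + 2 + 1 − 12 − 1)/2 = 6/2 = 3.
(Structurally: 0 ring(s) + 3 π bond(s) = 3.)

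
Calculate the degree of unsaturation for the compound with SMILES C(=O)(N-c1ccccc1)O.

5

Molecular formula from the SMILES: C7H7NO2.
DoU = (2C + 2 + N − H − X)/2 = (2·7 + 2 + 1 − 7 − 0)/2 = 10/2 = 5.
(Structurally: 1 ring(s) + 4 π bond(s) = 5.)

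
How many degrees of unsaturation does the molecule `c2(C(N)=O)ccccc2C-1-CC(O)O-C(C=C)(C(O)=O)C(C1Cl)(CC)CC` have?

Molecular formula from the SMILES: C20H26ClNO5.
DoU = (2C + 2 + N − H − X)/2 = (2·20 + 2 + 1 − 26 − 1)/2 = 16/2 = 8.
(Structurally: 2 ring(s) + 6 π bond(s) = 8.)

8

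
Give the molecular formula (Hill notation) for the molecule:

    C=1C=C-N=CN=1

C4H4N2

Heavy atoms from the SMILES: 4 C, 2 N.
Implicit hydrogens by atom environment:
  4 × C (aromatic): 1 H each → 4
  2 × N (aromatic): no H
  Total hydrogens = 4.
Molecular formula: C4H4N2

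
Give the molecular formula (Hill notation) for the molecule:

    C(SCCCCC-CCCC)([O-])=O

C10H19O2S-

Heavy atoms from the SMILES: 10 C, 2 O, 1 S.
Implicit hydrogens by atom environment:
  8 × C: 2 H each → 16
  1 × C: 3 H
  1 × C: no H
  1 × O: no H
  1 × O (charge -1): no H
  1 × S: no H
  Total hydrogens = 19.
Net charge -1.
Molecular formula: C10H19O2S-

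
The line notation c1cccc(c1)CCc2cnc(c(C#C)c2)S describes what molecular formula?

C15H13NS

Heavy atoms from the SMILES: 15 C, 1 N, 1 S.
Implicit hydrogens by atom environment:
  7 × C (aromatic): 1 H each → 7
  4 × C (aromatic): no H
  2 × C: 2 H each → 4
  1 × C: 1 H
  1 × C: no H
  1 × N (aromatic): no H
  1 × S: 1 H
  Total hydrogens = 13.
Molecular formula: C15H13NS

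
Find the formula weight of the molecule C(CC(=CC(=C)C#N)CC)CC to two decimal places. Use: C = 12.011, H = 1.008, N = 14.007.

163.26

Molecular formula: C11H17N.
M = 11×12.011 + 17×1.008 + 1×14.007 = 163.26 g/mol.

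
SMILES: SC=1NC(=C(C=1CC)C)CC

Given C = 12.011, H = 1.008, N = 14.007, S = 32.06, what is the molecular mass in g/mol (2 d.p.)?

Molecular formula: C9H15NS.
M = 9×12.011 + 15×1.008 + 1×14.007 + 1×32.06 = 169.29 g/mol.

169.29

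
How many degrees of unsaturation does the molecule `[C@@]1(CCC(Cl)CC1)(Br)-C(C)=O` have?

2

Molecular formula from the SMILES: C8H12BrClO.
DoU = (2C + 2 + N − H − X)/2 = (2·8 + 2 + 0 − 12 − 2)/2 = 4/2 = 2.
(Structurally: 1 ring(s) + 1 π bond(s) = 2.)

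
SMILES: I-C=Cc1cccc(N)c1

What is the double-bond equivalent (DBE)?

5

Molecular formula from the SMILES: C8H8IN.
DoU = (2C + 2 + N − H − X)/2 = (2·8 + 2 + 1 − 8 − 1)/2 = 10/2 = 5.
(Structurally: 1 ring(s) + 4 π bond(s) = 5.)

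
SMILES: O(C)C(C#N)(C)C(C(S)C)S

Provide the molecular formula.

C7H13NOS2

Heavy atoms from the SMILES: 7 C, 1 N, 1 O, 2 S.
Implicit hydrogens by atom environment:
  3 × C: 3 H each → 9
  2 × C: 1 H each → 2
  2 × C: no H
  2 × S: 1 H each → 2
  1 × N: no H
  1 × O: no H
  Total hydrogens = 13.
Molecular formula: C7H13NOS2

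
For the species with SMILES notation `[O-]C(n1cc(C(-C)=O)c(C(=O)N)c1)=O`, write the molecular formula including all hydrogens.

Heavy atoms from the SMILES: 8 C, 2 N, 4 O.
Implicit hydrogens by atom environment:
  3 × C: no H
  3 × O: no H
  2 × C (aromatic): 1 H each → 2
  2 × C (aromatic): no H
  1 × C: 3 H
  1 × N: 2 H
  1 × N (aromatic): no H
  1 × O (charge -1): no H
  Total hydrogens = 7.
Net charge -1.
Molecular formula: C8H7N2O4-

C8H7N2O4-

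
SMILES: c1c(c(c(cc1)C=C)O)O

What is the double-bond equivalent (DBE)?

Molecular formula from the SMILES: C8H8O2.
DoU = (2C + 2 + N − H − X)/2 = (2·8 + 2 + 0 − 8 − 0)/2 = 10/2 = 5.
(Structurally: 1 ring(s) + 4 π bond(s) = 5.)

5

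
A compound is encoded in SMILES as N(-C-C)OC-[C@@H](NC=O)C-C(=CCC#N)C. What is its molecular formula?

Heavy atoms from the SMILES: 11 C, 3 N, 2 O.
Implicit hydrogens by atom environment:
  4 × C: 2 H each → 8
  3 × C: 1 H each → 3
  2 × C: 3 H each → 6
  2 × C: no H
  2 × N: 1 H each → 2
  2 × O: no H
  1 × N: no H
  Total hydrogens = 19.
Molecular formula: C11H19N3O2

C11H19N3O2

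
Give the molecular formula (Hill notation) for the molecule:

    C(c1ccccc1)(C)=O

C8H8O

Heavy atoms from the SMILES: 8 C, 1 O.
Implicit hydrogens by atom environment:
  5 × C (aromatic): 1 H each → 5
  1 × C: 3 H
  1 × C (aromatic): no H
  1 × C: no H
  1 × O: no H
  Total hydrogens = 8.
Molecular formula: C8H8O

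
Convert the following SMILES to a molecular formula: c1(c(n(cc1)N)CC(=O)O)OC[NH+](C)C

C9H16N3O3+

Heavy atoms from the SMILES: 9 C, 3 N, 3 O.
Implicit hydrogens by atom environment:
  2 × C: 3 H each → 6
  2 × C: 2 H each → 4
  2 × C (aromatic): 1 H each → 2
  2 × C (aromatic): no H
  2 × O: no H
  1 × C: no H
  1 × N: 2 H
  1 × N (charge +1): 1 H
  1 × N (aromatic): no H
  1 × O: 1 H
  Total hydrogens = 16.
Net charge +1.
Molecular formula: C9H16N3O3+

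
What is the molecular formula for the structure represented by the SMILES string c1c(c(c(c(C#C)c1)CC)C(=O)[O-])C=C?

C13H11O2-

Heavy atoms from the SMILES: 13 C, 2 O.
Implicit hydrogens by atom environment:
  4 × C (aromatic): no H
  2 × C: 2 H each → 4
  2 × C (aromatic): 1 H each → 2
  2 × C: 1 H each → 2
  2 × C: no H
  1 × C: 3 H
  1 × O: no H
  1 × O (charge -1): no H
  Total hydrogens = 11.
Net charge -1.
Molecular formula: C13H11O2-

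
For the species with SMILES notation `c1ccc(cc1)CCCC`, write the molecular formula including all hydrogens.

Heavy atoms from the SMILES: 10 C.
Implicit hydrogens by atom environment:
  5 × C (aromatic): 1 H each → 5
  3 × C: 2 H each → 6
  1 × C: 3 H
  1 × C (aromatic): no H
  Total hydrogens = 14.
Molecular formula: C10H14

C10H14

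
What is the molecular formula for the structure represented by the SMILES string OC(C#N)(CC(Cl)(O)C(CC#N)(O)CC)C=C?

Heavy atoms from the SMILES: 11 C, 1 Cl, 2 N, 3 O.
Implicit hydrogens by atom environment:
  5 × C: no H
  4 × C: 2 H each → 8
  3 × O: 1 H each → 3
  2 × N: no H
  1 × C: 3 H
  1 × C: 1 H
  1 × Cl: no H
  Total hydrogens = 15.
Molecular formula: C11H15ClN2O3

C11H15ClN2O3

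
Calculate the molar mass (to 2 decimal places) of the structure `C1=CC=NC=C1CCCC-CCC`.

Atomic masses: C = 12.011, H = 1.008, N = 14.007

Molecular formula: C12H19N.
M = 12×12.011 + 19×1.008 + 1×14.007 = 177.29 g/mol.

177.29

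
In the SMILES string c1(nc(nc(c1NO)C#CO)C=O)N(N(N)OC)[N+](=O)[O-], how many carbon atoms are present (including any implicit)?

The symbol for carbon appears 8 times in the SMILES. Lowercase c denotes aromatic carbon and counts toward C.

8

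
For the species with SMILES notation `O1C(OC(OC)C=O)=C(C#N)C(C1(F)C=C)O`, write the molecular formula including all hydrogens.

Heavy atoms from the SMILES: 10 C, 1 F, 1 N, 5 O.
Implicit hydrogens by atom environment:
  4 × C: 1 H each → 4
  4 × C: no H
  4 × O: no H
  1 × C: 3 H
  1 × C: 2 H
  1 × F: no H
  1 × N: no H
  1 × O: 1 H
  Total hydrogens = 10.
Molecular formula: C10H10FNO5

C10H10FNO5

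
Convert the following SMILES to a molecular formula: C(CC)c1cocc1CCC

C10H16O

Heavy atoms from the SMILES: 10 C, 1 O.
Implicit hydrogens by atom environment:
  4 × C: 2 H each → 8
  2 × C: 3 H each → 6
  2 × C (aromatic): 1 H each → 2
  2 × C (aromatic): no H
  1 × O (aromatic): no H
  Total hydrogens = 16.
Molecular formula: C10H16O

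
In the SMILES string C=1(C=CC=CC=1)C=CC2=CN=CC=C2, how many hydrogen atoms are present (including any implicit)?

Hydrogens are implicit in SMILES; fill each atom to its normal valence:
  9 × C (aromatic): 1 H each → 9
  2 × C: 1 H each → 2
  2 × C (aromatic): no H
  1 × N (aromatic): no H
  Total hydrogens = 11.

11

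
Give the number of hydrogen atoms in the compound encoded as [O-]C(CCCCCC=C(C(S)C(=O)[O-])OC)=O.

16

Hydrogens are implicit in SMILES; fill each atom to its normal valence:
  5 × C: 2 H each → 10
  3 × C: no H
  3 × O: no H
  2 × C: 1 H each → 2
  2 × O (charge -1): no H
  1 × C: 3 H
  1 × S: 1 H
  Total hydrogens = 16.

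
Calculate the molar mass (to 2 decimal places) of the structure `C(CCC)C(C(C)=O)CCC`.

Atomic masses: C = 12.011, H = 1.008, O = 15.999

156.27

Molecular formula: C10H20O.
M = 10×12.011 + 20×1.008 + 1×15.999 = 156.27 g/mol.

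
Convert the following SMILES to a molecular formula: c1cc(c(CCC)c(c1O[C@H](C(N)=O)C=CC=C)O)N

Heavy atoms from the SMILES: 15 C, 2 N, 3 O.
Implicit hydrogens by atom environment:
  4 × C: 1 H each → 4
  4 × C (aromatic): no H
  3 × C: 2 H each → 6
  2 × C (aromatic): 1 H each → 2
  2 × N: 2 H each → 4
  2 × O: no H
  1 × C: 3 H
  1 × C: no H
  1 × O: 1 H
  Total hydrogens = 20.
Molecular formula: C15H20N2O3

C15H20N2O3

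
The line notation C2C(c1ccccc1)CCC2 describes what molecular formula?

C11H14

Heavy atoms from the SMILES: 11 C.
Implicit hydrogens by atom environment:
  5 × C (aromatic): 1 H each → 5
  4 × C: 2 H each → 8
  1 × C: 1 H
  1 × C (aromatic): no H
  Total hydrogens = 14.
Molecular formula: C11H14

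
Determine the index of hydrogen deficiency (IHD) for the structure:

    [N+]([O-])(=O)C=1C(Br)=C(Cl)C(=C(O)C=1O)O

Molecular formula from the SMILES: C6H3BrClNO5.
DoU = (2C + 2 + N − H − X)/2 = (2·6 + 2 + 1 − 3 − 2)/2 = 10/2 = 5.
(Structurally: 1 ring(s) + 4 π bond(s) = 5.)

5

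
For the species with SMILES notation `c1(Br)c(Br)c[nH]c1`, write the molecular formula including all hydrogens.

C4H3Br2N

Heavy atoms from the SMILES: 2 Br, 4 C, 1 N.
Implicit hydrogens by atom environment:
  2 × Br: no H
  2 × C (aromatic): 1 H each → 2
  2 × C (aromatic): no H
  1 × N (aromatic): 1 H
  Total hydrogens = 3.
Molecular formula: C4H3Br2N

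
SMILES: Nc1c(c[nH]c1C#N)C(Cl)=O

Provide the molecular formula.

C6H4ClN3O

Heavy atoms from the SMILES: 6 C, 1 Cl, 3 N, 1 O.
Implicit hydrogens by atom environment:
  3 × C (aromatic): no H
  2 × C: no H
  1 × C (aromatic): 1 H
  1 × Cl: no H
  1 × N: 2 H
  1 × N (aromatic): 1 H
  1 × N: no H
  1 × O: no H
  Total hydrogens = 4.
Molecular formula: C6H4ClN3O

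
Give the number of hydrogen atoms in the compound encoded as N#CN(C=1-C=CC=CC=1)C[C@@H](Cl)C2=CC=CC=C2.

13

Hydrogens are implicit in SMILES; fill each atom to its normal valence:
  10 × C (aromatic): 1 H each → 10
  2 × C (aromatic): no H
  2 × N: no H
  1 × C: 2 H
  1 × C: 1 H
  1 × C: no H
  1 × Cl: no H
  Total hydrogens = 13.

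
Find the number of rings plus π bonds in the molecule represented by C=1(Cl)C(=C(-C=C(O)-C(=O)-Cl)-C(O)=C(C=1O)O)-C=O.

Molecular formula from the SMILES: C10H6Cl2O6.
DoU = (2C + 2 + N − H − X)/2 = (2·10 + 2 + 0 − 6 − 2)/2 = 14/2 = 7.
(Structurally: 1 ring(s) + 6 π bond(s) = 7.)

7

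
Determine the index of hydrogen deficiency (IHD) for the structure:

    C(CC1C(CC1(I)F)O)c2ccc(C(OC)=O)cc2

6

Molecular formula from the SMILES: C14H16FIO3.
DoU = (2C + 2 + N − H − X)/2 = (2·14 + 2 + 0 − 16 − 2)/2 = 12/2 = 6.
(Structurally: 2 ring(s) + 4 π bond(s) = 6.)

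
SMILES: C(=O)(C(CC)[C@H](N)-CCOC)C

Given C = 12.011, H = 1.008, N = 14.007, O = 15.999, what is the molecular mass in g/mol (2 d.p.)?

173.26

Molecular formula: C9H19NO2.
M = 9×12.011 + 19×1.008 + 1×14.007 + 2×15.999 = 173.26 g/mol.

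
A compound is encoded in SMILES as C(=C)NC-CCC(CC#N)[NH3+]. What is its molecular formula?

Heavy atoms from the SMILES: 8 C, 3 N.
Implicit hydrogens by atom environment:
  5 × C: 2 H each → 10
  2 × C: 1 H each → 2
  1 × C: no H
  1 × N (charge +1): 3 H
  1 × N: 1 H
  1 × N: no H
  Total hydrogens = 16.
Net charge +1.
Molecular formula: C8H16N3+

C8H16N3+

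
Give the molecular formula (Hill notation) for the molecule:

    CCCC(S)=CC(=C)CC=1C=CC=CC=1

C14H18S

Heavy atoms from the SMILES: 14 C, 1 S.
Implicit hydrogens by atom environment:
  5 × C (aromatic): 1 H each → 5
  4 × C: 2 H each → 8
  2 × C: no H
  1 × C: 3 H
  1 × C: 1 H
  1 × C (aromatic): no H
  1 × S: 1 H
  Total hydrogens = 18.
Molecular formula: C14H18S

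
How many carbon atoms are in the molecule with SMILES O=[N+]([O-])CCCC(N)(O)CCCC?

The symbol for carbon appears 8 times in the SMILES.

8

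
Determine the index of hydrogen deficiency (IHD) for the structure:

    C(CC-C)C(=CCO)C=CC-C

2

Molecular formula from the SMILES: C11H20O.
DoU = (2C + 2 + N − H − X)/2 = (2·11 + 2 + 0 − 20 − 0)/2 = 4/2 = 2.
(Structurally: 0 ring(s) + 2 π bond(s) = 2.)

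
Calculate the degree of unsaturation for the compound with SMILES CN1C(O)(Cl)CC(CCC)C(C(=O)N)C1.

Molecular formula from the SMILES: C10H19ClN2O2.
DoU = (2C + 2 + N − H − X)/2 = (2·10 + 2 + 2 − 19 − 1)/2 = 4/2 = 2.
(Structurally: 1 ring(s) + 1 π bond(s) = 2.)

2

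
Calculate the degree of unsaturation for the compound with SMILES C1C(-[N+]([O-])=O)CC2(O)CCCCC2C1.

3

Molecular formula from the SMILES: C10H17NO3.
DoU = (2C + 2 + N − H − X)/2 = (2·10 + 2 + 1 − 17 − 0)/2 = 6/2 = 3.
(Structurally: 2 ring(s) + 1 π bond(s) = 3.)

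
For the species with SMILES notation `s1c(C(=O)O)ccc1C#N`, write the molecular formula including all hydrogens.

Heavy atoms from the SMILES: 6 C, 1 N, 2 O, 1 S.
Implicit hydrogens by atom environment:
  2 × C (aromatic): 1 H each → 2
  2 × C (aromatic): no H
  2 × C: no H
  1 × N: no H
  1 × O: 1 H
  1 × O: no H
  1 × S (aromatic): no H
  Total hydrogens = 3.
Molecular formula: C6H3NO2S

C6H3NO2S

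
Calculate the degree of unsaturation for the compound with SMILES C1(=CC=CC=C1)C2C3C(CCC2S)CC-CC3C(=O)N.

Molecular formula from the SMILES: C17H23NOS.
DoU = (2C + 2 + N − H − X)/2 = (2·17 + 2 + 1 − 23 − 0)/2 = 14/2 = 7.
(Structurally: 3 ring(s) + 4 π bond(s) = 7.)

7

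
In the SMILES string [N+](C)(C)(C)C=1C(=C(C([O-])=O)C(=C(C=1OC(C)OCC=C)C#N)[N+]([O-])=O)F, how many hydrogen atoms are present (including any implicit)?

18

Hydrogens are implicit in SMILES; fill each atom to its normal valence:
  6 × C (aromatic): no H
  4 × C: 3 H each → 12
  4 × O: no H
  2 × C: 2 H each → 4
  2 × C: 1 H each → 2
  2 × C: no H
  2 × N (charge +1): no H
  2 × O (charge -1): no H
  1 × F: no H
  1 × N: no H
  Total hydrogens = 18.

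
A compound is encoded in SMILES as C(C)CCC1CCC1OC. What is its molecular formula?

C9H18O

Heavy atoms from the SMILES: 9 C, 1 O.
Implicit hydrogens by atom environment:
  5 × C: 2 H each → 10
  2 × C: 3 H each → 6
  2 × C: 1 H each → 2
  1 × O: no H
  Total hydrogens = 18.
Molecular formula: C9H18O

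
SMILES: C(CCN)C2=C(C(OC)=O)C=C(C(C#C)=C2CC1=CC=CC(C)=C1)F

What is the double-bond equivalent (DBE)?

Molecular formula from the SMILES: C21H22FNO2.
DoU = (2C + 2 + N − H − X)/2 = (2·21 + 2 + 1 − 22 − 1)/2 = 22/2 = 11.
(Structurally: 2 ring(s) + 9 π bond(s) = 11.)

11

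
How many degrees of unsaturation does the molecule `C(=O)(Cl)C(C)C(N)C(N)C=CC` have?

Molecular formula from the SMILES: C8H15ClN2O.
DoU = (2C + 2 + N − H − X)/2 = (2·8 + 2 + 2 − 15 − 1)/2 = 4/2 = 2.
(Structurally: 0 ring(s) + 2 π bond(s) = 2.)

2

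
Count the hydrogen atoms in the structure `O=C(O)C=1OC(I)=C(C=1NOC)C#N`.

5

Hydrogens are implicit in SMILES; fill each atom to its normal valence:
  4 × C (aromatic): no H
  2 × C: no H
  2 × O: no H
  1 × C: 3 H
  1 × I: no H
  1 × N: 1 H
  1 × N: no H
  1 × O: 1 H
  1 × O (aromatic): no H
  Total hydrogens = 5.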